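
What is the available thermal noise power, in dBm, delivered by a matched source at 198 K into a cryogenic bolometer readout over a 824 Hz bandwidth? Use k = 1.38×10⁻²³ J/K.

−146.5 dBm

P_n = kTB = 1.38×10⁻²³ × 198 × 8.24×10² = 2.25×10⁻¹⁸ W
In dBm: 10 log₁₀(2.25×10⁻¹⁸ / 10⁻³) = −146.5 dBm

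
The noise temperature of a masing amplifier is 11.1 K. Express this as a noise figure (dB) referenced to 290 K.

0.163 dB

F = 1 + T_e/T₀ = 1 + 11.1/290 = 1.03828
NF = 10 log₁₀(1.03828) = 0.163 dB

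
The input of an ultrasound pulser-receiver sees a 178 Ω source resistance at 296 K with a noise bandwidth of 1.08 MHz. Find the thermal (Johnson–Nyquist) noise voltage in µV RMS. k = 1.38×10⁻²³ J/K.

V_n = √(4kTRB)
4kTRB = 4 × 1.38×10⁻²³ × 296 × 1.78×10² × 1.08×10⁶ = 3.14×10⁻¹² V²
V_n = √(3.14×10⁻¹²) = 1.77×10⁻⁶ V = 1.77 µV

1.77 µV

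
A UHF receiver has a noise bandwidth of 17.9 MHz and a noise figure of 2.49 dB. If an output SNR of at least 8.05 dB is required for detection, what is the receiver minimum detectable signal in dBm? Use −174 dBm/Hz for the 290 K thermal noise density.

−90.9 dBm

Sensitivity = −174 + 10 log₁₀(B) + NF + SNR_min
= −174 + 72.53 + 2.49 + 8.05
= −90.93 dBm → −90.9 dBm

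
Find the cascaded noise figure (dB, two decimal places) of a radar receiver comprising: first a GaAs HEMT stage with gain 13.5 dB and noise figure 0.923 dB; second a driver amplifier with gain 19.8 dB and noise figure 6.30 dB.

Convert to linear (a loss of L dB is a gain of −L dB): F_i = 10^(NF_i/10), G_i = 10^(G_i,dB/10)
  Stage 1: F_1 = 10^(0.923/10) = 1.237, G_1 = 10^(13.5/10) = 22.39
  Stage 2: F_2 = 10^(6.30/10) = 4.266, G_2 = 10^(19.8/10) = 95.50
Friis cascade:
  F = 1.237 + (4.266 − 1)/22.39 = 1.383
NF = 10 log₁₀(1.383) = 1.41 dB

1.41 dB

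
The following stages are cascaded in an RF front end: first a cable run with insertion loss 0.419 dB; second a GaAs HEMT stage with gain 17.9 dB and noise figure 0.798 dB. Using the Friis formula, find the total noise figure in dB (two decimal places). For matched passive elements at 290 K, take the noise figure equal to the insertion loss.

Convert to linear (a loss of L dB is a gain of −L dB): F_i = 10^(NF_i/10), G_i = 10^(G_i,dB/10)
  Stage 1: F_1 = 10^(0.419/10) = 1.101, G_1 = 10^(−0.419/10) = 0.9080
  Stage 2: F_2 = 10^(0.798/10) = 1.202, G_2 = 10^(17.9/10) = 61.66
Friis cascade:
  F = 1.101 + (1.202 − 1)/0.9080 = 1.323
NF = 10 log₁₀(1.323) = 1.22 dB

1.22 dB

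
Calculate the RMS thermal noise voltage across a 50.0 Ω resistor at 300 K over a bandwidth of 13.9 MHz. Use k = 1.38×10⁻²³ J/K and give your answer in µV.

3.39 µV

V_n = √(4kTRB)
4kTRB = 4 × 1.38×10⁻²³ × 300 × 5.00×10¹ × 1.39×10⁷ = 1.15×10⁻¹¹ V²
V_n = √(1.15×10⁻¹¹) = 3.39×10⁻⁶ V = 3.39 µV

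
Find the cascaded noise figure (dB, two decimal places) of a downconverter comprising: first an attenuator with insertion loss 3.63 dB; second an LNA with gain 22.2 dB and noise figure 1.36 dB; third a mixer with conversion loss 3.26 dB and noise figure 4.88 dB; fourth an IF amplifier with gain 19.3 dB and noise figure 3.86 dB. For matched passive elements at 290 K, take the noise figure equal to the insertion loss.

5.09 dB

Convert to linear (a loss of L dB is a gain of −L dB): F_i = 10^(NF_i/10), G_i = 10^(G_i,dB/10)
  Stage 1: F_1 = 10^(3.63/10) = 2.307, G_1 = 10^(−3.63/10) = 0.4335
  Stage 2: F_2 = 10^(1.36/10) = 1.368, G_2 = 10^(22.2/10) = 166.0
  Stage 3: F_3 = 10^(4.88/10) = 3.076, G_3 = 10^(−3.26/10) = 0.4721
  Stage 4: F_4 = 10^(3.86/10) = 2.432, G_4 = 10^(19.3/10) = 85.11
Friis cascade:
  F = 2.307 + (1.368 − 1)/0.4335 + (3.076 − 1)/71.94 + (2.432 − 1)/33.96 = 3.226
NF = 10 log₁₀(3.226) = 5.09 dB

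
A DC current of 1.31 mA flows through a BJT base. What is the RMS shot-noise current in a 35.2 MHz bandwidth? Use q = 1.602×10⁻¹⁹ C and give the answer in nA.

I_n = √(2qI·B)
2qI·B = 2 × 1.602×10⁻¹⁹ × 1.31×10⁻³ × 3.52×10⁷ = 1.48×10⁻¹⁴ A²
I_n = √(1.48×10⁻¹⁴) = 1.22×10⁻⁷ A = 122 nA

122 nA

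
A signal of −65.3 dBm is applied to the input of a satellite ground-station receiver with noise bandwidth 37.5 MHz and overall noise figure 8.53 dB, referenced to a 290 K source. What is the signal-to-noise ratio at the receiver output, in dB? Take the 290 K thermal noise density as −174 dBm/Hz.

24.4 dB

Noise floor: N = −174 + 10 log₁₀(B) + NF
10 log₁₀(3.75×10⁷) = 75.74 dB
N = −174 + 75.74 + 8.53 = −89.73 dBm
SNR = P_sig − N = −65.3 − (−89.73) = 24.43 dB → 24.4 dB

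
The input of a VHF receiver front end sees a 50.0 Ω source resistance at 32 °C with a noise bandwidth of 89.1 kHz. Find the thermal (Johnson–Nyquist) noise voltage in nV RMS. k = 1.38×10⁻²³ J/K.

T = 32 °C + 273.15 = 305.15 K
V_n = √(4kTRB)
4kTRB = 4 × 1.38×10⁻²³ × 305.15 × 5.00×10¹ × 8.91×10⁴ = 7.50×10⁻¹⁴ V²
V_n = √(7.50×10⁻¹⁴) = 2.74×10⁻⁷ V = 274 nV

274 nV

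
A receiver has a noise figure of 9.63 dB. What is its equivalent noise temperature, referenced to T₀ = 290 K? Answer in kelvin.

F = 10^(9.63/10) = 9.18333
T_e = (F − 1)·T₀ = (9.18333 − 1) × 290 = 2373 K

2373 K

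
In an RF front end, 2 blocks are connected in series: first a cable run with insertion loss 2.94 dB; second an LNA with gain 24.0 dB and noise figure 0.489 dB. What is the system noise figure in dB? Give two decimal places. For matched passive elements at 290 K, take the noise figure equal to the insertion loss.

Convert to linear (a loss of L dB is a gain of −L dB): F_i = 10^(NF_i/10), G_i = 10^(G_i,dB/10)
  Stage 1: F_1 = 10^(2.94/10) = 1.968, G_1 = 10^(−2.94/10) = 0.5082
  Stage 2: F_2 = 10^(0.489/10) = 1.119, G_2 = 10^(24.0/10) = 251.2
Friis cascade:
  F = 1.968 + (1.119 − 1)/0.5082 = 2.202
NF = 10 log₁₀(2.202) = 3.43 dB

3.43 dB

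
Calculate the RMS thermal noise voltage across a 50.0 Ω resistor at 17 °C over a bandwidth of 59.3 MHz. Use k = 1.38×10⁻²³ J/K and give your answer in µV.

6.89 µV

T = 17 °C + 273.15 = 290.15 K
V_n = √(4kTRB)
4kTRB = 4 × 1.38×10⁻²³ × 290.15 × 5.00×10¹ × 5.93×10⁷ = 4.75×10⁻¹¹ V²
V_n = √(4.75×10⁻¹¹) = 6.89×10⁻⁶ V = 6.89 µV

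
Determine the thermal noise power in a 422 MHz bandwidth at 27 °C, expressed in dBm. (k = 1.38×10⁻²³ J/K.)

T = 27 °C + 273.15 = 300.15 K
P_n = kTB = 1.38×10⁻²³ × 300.15 × 4.22×10⁸ = 1.75×10⁻¹² W
In dBm: 10 log₁₀(1.75×10⁻¹² / 10⁻³) = −87.6 dBm

−87.6 dBm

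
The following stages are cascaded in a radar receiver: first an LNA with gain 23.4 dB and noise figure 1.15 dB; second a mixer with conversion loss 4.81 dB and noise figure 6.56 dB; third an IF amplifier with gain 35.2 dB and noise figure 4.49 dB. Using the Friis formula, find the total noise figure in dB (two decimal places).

Convert to linear (a loss of L dB is a gain of −L dB): F_i = 10^(NF_i/10), G_i = 10^(G_i,dB/10)
  Stage 1: F_1 = 10^(1.15/10) = 1.303, G_1 = 10^(23.4/10) = 218.8
  Stage 2: F_2 = 10^(6.56/10) = 4.529, G_2 = 10^(−4.81/10) = 0.3304
  Stage 3: F_3 = 10^(4.49/10) = 2.812, G_3 = 10^(35.2/10) = 3311
Friis cascade:
  F = 1.303 + (4.529 − 1)/218.8 + (2.812 − 1)/72.28 = 1.344
NF = 10 log₁₀(1.344) = 1.29 dB

1.29 dB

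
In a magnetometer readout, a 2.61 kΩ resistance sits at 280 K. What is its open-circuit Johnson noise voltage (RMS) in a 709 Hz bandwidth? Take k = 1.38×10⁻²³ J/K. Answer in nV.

169 nV

V_n = √(4kTRB)
4kTRB = 4 × 1.38×10⁻²³ × 280 × 2.61×10³ × 7.09×10² = 2.86×10⁻¹⁴ V²
V_n = √(2.86×10⁻¹⁴) = 1.69×10⁻⁷ V = 169 nV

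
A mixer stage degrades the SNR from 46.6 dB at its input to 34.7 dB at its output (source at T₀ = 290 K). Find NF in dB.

11.9 dB

NF (dB) = SNR_in(dB) − SNR_out(dB) when the source is at T₀
NF = 46.6 − 34.7 = 11.9 dB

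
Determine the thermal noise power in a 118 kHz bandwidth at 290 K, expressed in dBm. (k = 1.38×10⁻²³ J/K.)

−123.3 dBm

P_n = kTB = 1.38×10⁻²³ × 290 × 1.18×10⁵ = 4.72×10⁻¹⁶ W
In dBm: 10 log₁₀(4.72×10⁻¹⁶ / 10⁻³) = −123.3 dBm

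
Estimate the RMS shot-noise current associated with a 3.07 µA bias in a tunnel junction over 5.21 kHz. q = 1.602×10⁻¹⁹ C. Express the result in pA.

I_n = √(2qI·B)
2qI·B = 2 × 1.602×10⁻¹⁹ × 3.07×10⁻⁶ × 5.21×10³ = 5.12×10⁻²¹ A²
I_n = √(5.12×10⁻²¹) = 7.16×10⁻¹¹ A = 71.6 pA

71.6 pA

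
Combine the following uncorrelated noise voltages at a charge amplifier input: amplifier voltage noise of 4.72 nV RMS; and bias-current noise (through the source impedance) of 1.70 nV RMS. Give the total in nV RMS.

Uncorrelated sources add in power (mean-square): V_tot = √(ΣV_i²)
V_tot = √[(4.72×10⁻⁹)² + (1.70×10⁻⁹)²] = 5.02×10⁻⁹ V = 5.02 nV

5.02 nV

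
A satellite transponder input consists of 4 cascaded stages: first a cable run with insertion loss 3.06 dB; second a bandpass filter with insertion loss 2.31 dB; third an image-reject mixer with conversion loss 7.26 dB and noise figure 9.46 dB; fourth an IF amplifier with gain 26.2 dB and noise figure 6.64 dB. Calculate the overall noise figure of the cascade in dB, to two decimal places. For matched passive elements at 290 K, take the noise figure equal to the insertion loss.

19.85 dB

Convert to linear (a loss of L dB is a gain of −L dB): F_i = 10^(NF_i/10), G_i = 10^(G_i,dB/10)
  Stage 1: F_1 = 10^(3.06/10) = 2.023, G_1 = 10^(−3.06/10) = 0.4943
  Stage 2: F_2 = 10^(2.31/10) = 1.702, G_2 = 10^(−2.31/10) = 0.5875
  Stage 3: F_3 = 10^(9.46/10) = 8.831, G_3 = 10^(−7.26/10) = 0.1879
  Stage 4: F_4 = 10^(6.64/10) = 4.613, G_4 = 10^(26.2/10) = 416.9
Friis cascade:
  F = 2.023 + (1.702 − 1)/0.4943 + (8.831 − 1)/0.2904 + (4.613 − 1)/0.05458 = 96.61
NF = 10 log₁₀(96.61) = 19.85 dB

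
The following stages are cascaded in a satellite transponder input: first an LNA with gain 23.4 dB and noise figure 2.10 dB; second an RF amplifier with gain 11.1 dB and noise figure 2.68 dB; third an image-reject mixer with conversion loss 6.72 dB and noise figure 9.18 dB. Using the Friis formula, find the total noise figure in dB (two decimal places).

Convert to linear (a loss of L dB is a gain of −L dB): F_i = 10^(NF_i/10), G_i = 10^(G_i,dB/10)
  Stage 1: F_1 = 10^(2.10/10) = 1.622, G_1 = 10^(23.4/10) = 218.8
  Stage 2: F_2 = 10^(2.68/10) = 1.854, G_2 = 10^(11.1/10) = 12.88
  Stage 3: F_3 = 10^(9.18/10) = 8.279, G_3 = 10^(−6.72/10) = 0.2128
Friis cascade:
  F = 1.622 + (1.854 − 1)/218.8 + (8.279 − 1)/2818 = 1.628
NF = 10 log₁₀(1.628) = 2.12 dB

2.12 dB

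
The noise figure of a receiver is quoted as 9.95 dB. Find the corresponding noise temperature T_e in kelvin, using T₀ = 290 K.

F = 10^(9.95/10) = 9.88553
T_e = (F − 1)·T₀ = (9.88553 − 1) × 290 = 2577 K

2577 K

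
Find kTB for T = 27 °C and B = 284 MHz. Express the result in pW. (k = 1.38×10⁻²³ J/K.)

1.18 pW

T = 27 °C + 273.15 = 300.15 K
P_n = kTB = 1.38×10⁻²³ × 300.15 × 2.84×10⁸ = 1.18×10⁻¹² W = 1.18 pW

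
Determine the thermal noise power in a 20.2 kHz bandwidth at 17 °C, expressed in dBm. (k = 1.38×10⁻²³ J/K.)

−130.9 dBm

T = 17 °C + 273.15 = 290.15 K
P_n = kTB = 1.38×10⁻²³ × 290.15 × 2.02×10⁴ = 8.09×10⁻¹⁷ W
In dBm: 10 log₁₀(8.09×10⁻¹⁷ / 10⁻³) = −130.9 dBm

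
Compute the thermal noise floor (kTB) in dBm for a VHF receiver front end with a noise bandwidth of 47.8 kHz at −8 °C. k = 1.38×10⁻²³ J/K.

T = −8 °C + 273.15 = 265.15 K
P_n = kTB = 1.38×10⁻²³ × 265.15 × 4.78×10⁴ = 1.75×10⁻¹⁶ W
In dBm: 10 log₁₀(1.75×10⁻¹⁶ / 10⁻³) = −127.6 dBm

−127.6 dBm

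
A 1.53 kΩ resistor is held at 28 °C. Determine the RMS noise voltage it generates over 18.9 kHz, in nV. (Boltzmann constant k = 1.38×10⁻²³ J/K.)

T = 28 °C + 273.15 = 301.15 K
V_n = √(4kTRB)
4kTRB = 4 × 1.38×10⁻²³ × 301.15 × 1.53×10³ × 1.89×10⁴ = 4.81×10⁻¹³ V²
V_n = √(4.81×10⁻¹³) = 6.93×10⁻⁷ V = 693 nV

693 nV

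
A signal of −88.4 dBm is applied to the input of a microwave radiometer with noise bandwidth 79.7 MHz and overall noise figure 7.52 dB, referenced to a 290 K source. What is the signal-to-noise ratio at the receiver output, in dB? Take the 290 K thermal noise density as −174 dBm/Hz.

Noise floor: N = −174 + 10 log₁₀(B) + NF
10 log₁₀(7.97×10⁷) = 79.01 dB
N = −174 + 79.01 + 7.52 = −87.47 dBm
SNR = P_sig − N = −88.4 − (−87.47) = −0.93 dB → −0.9 dB

−0.9 dB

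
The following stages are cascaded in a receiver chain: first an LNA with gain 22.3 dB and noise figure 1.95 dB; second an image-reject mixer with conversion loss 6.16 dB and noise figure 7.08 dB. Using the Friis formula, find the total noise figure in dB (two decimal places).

Convert to linear (a loss of L dB is a gain of −L dB): F_i = 10^(NF_i/10), G_i = 10^(G_i,dB/10)
  Stage 1: F_1 = 10^(1.95/10) = 1.567, G_1 = 10^(22.3/10) = 169.8
  Stage 2: F_2 = 10^(7.08/10) = 5.105, G_2 = 10^(−6.16/10) = 0.2421
Friis cascade:
  F = 1.567 + (5.105 − 1)/169.8 = 1.591
NF = 10 log₁₀(1.591) = 2.02 dB

2.02 dB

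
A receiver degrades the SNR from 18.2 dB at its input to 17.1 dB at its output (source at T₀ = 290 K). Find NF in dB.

NF (dB) = SNR_in(dB) − SNR_out(dB) when the source is at T₀
NF = 18.2 − 17.1 = 1.1 dB

1.1 dB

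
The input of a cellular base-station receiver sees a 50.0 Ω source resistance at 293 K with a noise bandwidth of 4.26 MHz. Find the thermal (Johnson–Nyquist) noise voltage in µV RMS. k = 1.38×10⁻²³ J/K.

1.86 µV

V_n = √(4kTRB)
4kTRB = 4 × 1.38×10⁻²³ × 293 × 5.00×10¹ × 4.26×10⁶ = 3.44×10⁻¹² V²
V_n = √(3.44×10⁻¹²) = 1.86×10⁻⁶ V = 1.86 µV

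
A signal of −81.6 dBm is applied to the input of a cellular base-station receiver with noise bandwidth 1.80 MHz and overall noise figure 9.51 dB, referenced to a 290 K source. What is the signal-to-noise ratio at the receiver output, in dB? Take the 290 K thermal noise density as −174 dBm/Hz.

Noise floor: N = −174 + 10 log₁₀(B) + NF
10 log₁₀(1.80×10⁶) = 62.55 dB
N = −174 + 62.55 + 9.51 = −101.94 dBm
SNR = P_sig − N = −81.6 − (−101.94) = 20.34 dB → 20.3 dB

20.3 dB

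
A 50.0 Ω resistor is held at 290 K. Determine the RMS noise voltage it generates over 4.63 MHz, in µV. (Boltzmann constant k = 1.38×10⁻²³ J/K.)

V_n = √(4kTRB)
4kTRB = 4 × 1.38×10⁻²³ × 290 × 5.00×10¹ × 4.63×10⁶ = 3.71×10⁻¹² V²
V_n = √(3.71×10⁻¹²) = 1.93×10⁻⁶ V = 1.93 µV

1.93 µV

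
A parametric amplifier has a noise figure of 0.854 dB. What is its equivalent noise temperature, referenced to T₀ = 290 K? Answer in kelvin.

63.0 K

F = 10^(0.854/10) = 1.21731
T_e = (F − 1)·T₀ = (1.21731 − 1) × 290 = 63.0 K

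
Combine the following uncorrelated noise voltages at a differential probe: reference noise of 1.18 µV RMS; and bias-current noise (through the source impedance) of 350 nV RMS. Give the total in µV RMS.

1.23 µV

Uncorrelated sources add in power (mean-square): V_tot = √(ΣV_i²)
V_tot = √[(1.18×10⁻⁶)² + (3.50×10⁻⁷)²] = 1.23×10⁻⁶ V = 1.23 µV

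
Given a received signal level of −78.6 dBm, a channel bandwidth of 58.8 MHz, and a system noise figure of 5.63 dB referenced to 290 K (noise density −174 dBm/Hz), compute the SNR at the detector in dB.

Noise floor: N = −174 + 10 log₁₀(B) + NF
10 log₁₀(5.88×10⁷) = 77.69 dB
N = −174 + 77.69 + 5.63 = −90.68 dBm
SNR = P_sig − N = −78.6 − (−90.68) = 12.08 dB → 12.1 dB

12.1 dB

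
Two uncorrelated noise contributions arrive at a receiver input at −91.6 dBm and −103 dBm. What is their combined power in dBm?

−91.3 dBm

Convert to linear, add, convert back:
P₁ = 6.92×10⁻¹³ W, P₂ = 5.01×10⁻¹⁴ W
P_tot = 7.42×10⁻¹³ W → 10 log₁₀(P_tot / 10⁻³) = −91.3 dBm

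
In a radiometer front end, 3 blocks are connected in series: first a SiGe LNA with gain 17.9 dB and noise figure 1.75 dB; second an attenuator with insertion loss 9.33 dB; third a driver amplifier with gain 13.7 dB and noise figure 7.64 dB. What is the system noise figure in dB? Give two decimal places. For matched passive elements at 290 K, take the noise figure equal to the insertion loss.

3.59 dB

Convert to linear (a loss of L dB is a gain of −L dB): F_i = 10^(NF_i/10), G_i = 10^(G_i,dB/10)
  Stage 1: F_1 = 10^(1.75/10) = 1.496, G_1 = 10^(17.9/10) = 61.66
  Stage 2: F_2 = 10^(9.33/10) = 8.570, G_2 = 10^(−9.33/10) = 0.1167
  Stage 3: F_3 = 10^(7.64/10) = 5.808, G_3 = 10^(13.7/10) = 23.44
Friis cascade:
  F = 1.496 + (8.570 − 1)/61.66 + (5.808 − 1)/7.194 = 2.287
NF = 10 log₁₀(2.287) = 3.59 dB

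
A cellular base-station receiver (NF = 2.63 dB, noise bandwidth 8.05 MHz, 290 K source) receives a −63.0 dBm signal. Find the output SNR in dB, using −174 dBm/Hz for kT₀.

39.3 dB

Noise floor: N = −174 + 10 log₁₀(B) + NF
10 log₁₀(8.05×10⁶) = 69.06 dB
N = −174 + 69.06 + 2.63 = −102.31 dBm
SNR = P_sig − N = −63.0 − (−102.31) = 39.31 dB → 39.3 dB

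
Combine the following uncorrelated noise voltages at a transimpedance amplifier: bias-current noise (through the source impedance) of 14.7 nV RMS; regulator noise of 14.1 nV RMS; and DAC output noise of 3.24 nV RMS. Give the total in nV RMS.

20.6 nV

Uncorrelated sources add in power (mean-square): V_tot = √(ΣV_i²)
V_tot = √[(1.47×10⁻⁸)² + (1.41×10⁻⁸)² + (3.24×10⁻⁹)²] = 2.06×10⁻⁸ V = 20.6 nV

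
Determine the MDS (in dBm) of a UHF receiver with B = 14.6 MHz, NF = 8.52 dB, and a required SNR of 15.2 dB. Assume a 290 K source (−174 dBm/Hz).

Sensitivity = −174 + 10 log₁₀(B) + NF + SNR_min
= −174 + 71.64 + 8.52 + 15.2
= −78.64 dBm → −78.6 dBm

−78.6 dBm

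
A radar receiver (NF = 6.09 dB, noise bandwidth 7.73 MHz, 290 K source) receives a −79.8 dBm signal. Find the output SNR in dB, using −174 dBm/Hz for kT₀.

Noise floor: N = −174 + 10 log₁₀(B) + NF
10 log₁₀(7.73×10⁶) = 68.88 dB
N = −174 + 68.88 + 6.09 = −99.03 dBm
SNR = P_sig − N = −79.8 − (−99.03) = 19.23 dB → 19.2 dB

19.2 dB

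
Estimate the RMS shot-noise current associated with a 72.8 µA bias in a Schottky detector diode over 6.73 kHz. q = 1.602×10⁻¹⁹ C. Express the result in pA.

396 pA

I_n = √(2qI·B)
2qI·B = 2 × 1.602×10⁻¹⁹ × 7.28×10⁻⁵ × 6.73×10³ = 1.57×10⁻¹⁹ A²
I_n = √(1.57×10⁻¹⁹) = 3.96×10⁻¹⁰ A = 396 pA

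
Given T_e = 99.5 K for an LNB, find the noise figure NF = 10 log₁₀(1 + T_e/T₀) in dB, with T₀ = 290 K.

F = 1 + T_e/T₀ = 1 + 99.5/290 = 1.3431
NF = 10 log₁₀(1.3431) = 1.28 dB

1.28 dB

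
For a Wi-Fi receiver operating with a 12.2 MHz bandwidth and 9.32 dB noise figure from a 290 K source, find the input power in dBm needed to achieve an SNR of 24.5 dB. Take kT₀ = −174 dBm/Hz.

−69.3 dBm

Sensitivity = −174 + 10 log₁₀(B) + NF + SNR_min
= −174 + 70.86 + 9.32 + 24.5
= −69.32 dBm → −69.3 dBm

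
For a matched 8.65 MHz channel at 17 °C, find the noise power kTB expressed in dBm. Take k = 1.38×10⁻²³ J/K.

T = 17 °C + 273.15 = 290.15 K
P_n = kTB = 1.38×10⁻²³ × 290.15 × 8.65×10⁶ = 3.46×10⁻¹⁴ W
In dBm: 10 log₁₀(3.46×10⁻¹⁴ / 10⁻³) = −104.6 dBm

−104.6 dBm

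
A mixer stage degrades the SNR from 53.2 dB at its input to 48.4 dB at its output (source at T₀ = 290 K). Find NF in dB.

NF (dB) = SNR_in(dB) − SNR_out(dB) when the source is at T₀
NF = 53.2 − 48.4 = 4.8 dB

4.8 dB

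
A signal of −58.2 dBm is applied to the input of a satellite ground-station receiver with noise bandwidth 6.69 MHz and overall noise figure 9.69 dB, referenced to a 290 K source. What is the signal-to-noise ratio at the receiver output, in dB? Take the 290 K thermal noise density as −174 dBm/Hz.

Noise floor: N = −174 + 10 log₁₀(B) + NF
10 log₁₀(6.69×10⁶) = 68.25 dB
N = −174 + 68.25 + 9.69 = −96.06 dBm
SNR = P_sig − N = −58.2 − (−96.06) = 37.86 dB → 37.9 dB

37.9 dB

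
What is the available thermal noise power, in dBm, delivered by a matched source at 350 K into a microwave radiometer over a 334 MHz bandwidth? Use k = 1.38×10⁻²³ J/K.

P_n = kTB = 1.38×10⁻²³ × 350 × 3.34×10⁸ = 1.61×10⁻¹² W
In dBm: 10 log₁₀(1.61×10⁻¹² / 10⁻³) = −87.9 dBm

−87.9 dBm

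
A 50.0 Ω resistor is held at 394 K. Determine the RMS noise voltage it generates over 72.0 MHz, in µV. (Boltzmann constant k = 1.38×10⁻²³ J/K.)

V_n = √(4kTRB)
4kTRB = 4 × 1.38×10⁻²³ × 394 × 5.00×10¹ × 7.20×10⁷ = 7.83×10⁻¹¹ V²
V_n = √(7.83×10⁻¹¹) = 8.85×10⁻⁶ V = 8.85 µV

8.85 µV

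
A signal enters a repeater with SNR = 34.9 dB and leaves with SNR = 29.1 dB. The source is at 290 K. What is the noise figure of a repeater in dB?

5.8 dB

NF (dB) = SNR_in(dB) − SNR_out(dB) when the source is at T₀
NF = 34.9 − 29.1 = 5.8 dB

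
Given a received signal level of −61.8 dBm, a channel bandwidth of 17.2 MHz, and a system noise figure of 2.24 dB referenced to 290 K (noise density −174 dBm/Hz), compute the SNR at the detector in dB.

37.6 dB

Noise floor: N = −174 + 10 log₁₀(B) + NF
10 log₁₀(1.72×10⁷) = 72.36 dB
N = −174 + 72.36 + 2.24 = −99.40 dBm
SNR = P_sig − N = −61.8 − (−99.40) = 37.60 dB → 37.6 dB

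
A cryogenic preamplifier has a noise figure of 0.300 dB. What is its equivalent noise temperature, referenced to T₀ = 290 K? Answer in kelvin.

F = 10^(0.300/10) = 1.07152
T_e = (F − 1)·T₀ = (1.07152 − 1) × 290 = 20.7 K

20.7 K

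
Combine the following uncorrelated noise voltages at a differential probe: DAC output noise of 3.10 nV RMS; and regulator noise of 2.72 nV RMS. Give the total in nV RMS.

Uncorrelated sources add in power (mean-square): V_tot = √(ΣV_i²)
V_tot = √[(3.10×10⁻⁹)² + (2.72×10⁻⁹)²] = 4.12×10⁻⁹ V = 4.12 nV

4.12 nV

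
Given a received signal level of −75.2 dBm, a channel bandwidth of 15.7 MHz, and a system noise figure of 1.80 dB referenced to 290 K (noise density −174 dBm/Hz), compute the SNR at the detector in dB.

25.0 dB

Noise floor: N = −174 + 10 log₁₀(B) + NF
10 log₁₀(1.57×10⁷) = 71.96 dB
N = −174 + 71.96 + 1.80 = −100.24 dBm
SNR = P_sig − N = −75.2 − (−100.24) = 25.04 dB → 25.0 dB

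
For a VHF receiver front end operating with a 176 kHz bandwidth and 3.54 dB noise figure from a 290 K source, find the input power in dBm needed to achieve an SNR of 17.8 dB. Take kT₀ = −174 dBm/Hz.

Sensitivity = −174 + 10 log₁₀(B) + NF + SNR_min
= −174 + 52.46 + 3.54 + 17.8
= −100.20 dBm → −100.2 dBm

−100.2 dBm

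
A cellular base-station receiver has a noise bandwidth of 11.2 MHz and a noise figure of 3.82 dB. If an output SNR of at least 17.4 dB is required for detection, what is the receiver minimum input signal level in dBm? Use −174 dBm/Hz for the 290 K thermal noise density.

Sensitivity = −174 + 10 log₁₀(B) + NF + SNR_min
= −174 + 70.49 + 3.82 + 17.4
= −82.29 dBm → −82.3 dBm

−82.3 dBm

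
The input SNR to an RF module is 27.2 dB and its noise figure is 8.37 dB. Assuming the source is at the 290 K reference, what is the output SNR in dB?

18.83 dB

By definition F = SNR_in/SNR_out, so in dB: SNR_out = SNR_in − NF
SNR_out = 27.2 − 8.37 = 18.83 dB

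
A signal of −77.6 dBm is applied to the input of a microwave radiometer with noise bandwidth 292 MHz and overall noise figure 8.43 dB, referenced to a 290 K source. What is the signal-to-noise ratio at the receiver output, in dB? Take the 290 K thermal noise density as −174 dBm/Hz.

3.3 dB

Noise floor: N = −174 + 10 log₁₀(B) + NF
10 log₁₀(2.92×10⁸) = 84.65 dB
N = −174 + 84.65 + 8.43 = −80.92 dBm
SNR = P_sig − N = −77.6 − (−80.92) = 3.32 dB → 3.3 dB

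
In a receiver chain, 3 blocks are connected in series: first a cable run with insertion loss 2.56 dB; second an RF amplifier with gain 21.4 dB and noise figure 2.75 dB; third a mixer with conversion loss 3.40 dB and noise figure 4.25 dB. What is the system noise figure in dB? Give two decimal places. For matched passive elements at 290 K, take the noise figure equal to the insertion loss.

5.34 dB

Convert to linear (a loss of L dB is a gain of −L dB): F_i = 10^(NF_i/10), G_i = 10^(G_i,dB/10)
  Stage 1: F_1 = 10^(2.56/10) = 1.803, G_1 = 10^(−2.56/10) = 0.5546
  Stage 2: F_2 = 10^(2.75/10) = 1.884, G_2 = 10^(21.4/10) = 138.0
  Stage 3: F_3 = 10^(4.25/10) = 2.661, G_3 = 10^(−3.40/10) = 0.4571
Friis cascade:
  F = 1.803 + (1.884 − 1)/0.5546 + (2.661 − 1)/76.56 = 3.418
NF = 10 log₁₀(3.418) = 5.34 dB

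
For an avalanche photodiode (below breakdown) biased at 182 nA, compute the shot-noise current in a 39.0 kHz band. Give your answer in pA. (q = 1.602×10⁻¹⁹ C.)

I_n = √(2qI·B)
2qI·B = 2 × 1.602×10⁻¹⁹ × 1.82×10⁻⁷ × 3.90×10⁴ = 2.27×10⁻²¹ A²
I_n = √(2.27×10⁻²¹) = 4.77×10⁻¹¹ A = 47.7 pA

47.7 pA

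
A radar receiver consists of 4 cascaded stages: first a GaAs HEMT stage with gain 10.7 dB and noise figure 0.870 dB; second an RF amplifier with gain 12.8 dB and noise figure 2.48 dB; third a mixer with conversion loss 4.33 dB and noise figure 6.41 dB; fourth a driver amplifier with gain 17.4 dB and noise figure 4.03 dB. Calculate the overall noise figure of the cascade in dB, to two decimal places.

Convert to linear (a loss of L dB is a gain of −L dB): F_i = 10^(NF_i/10), G_i = 10^(G_i,dB/10)
  Stage 1: F_1 = 10^(0.870/10) = 1.222, G_1 = 10^(10.7/10) = 11.75
  Stage 2: F_2 = 10^(2.48/10) = 1.770, G_2 = 10^(12.8/10) = 19.05
  Stage 3: F_3 = 10^(6.41/10) = 4.375, G_3 = 10^(−4.33/10) = 0.3690
  Stage 4: F_4 = 10^(4.03/10) = 2.529, G_4 = 10^(17.4/10) = 54.95
Friis cascade:
  F = 1.222 + (1.770 − 1)/11.75 + (4.375 − 1)/223.9 + (2.529 − 1)/82.60 = 1.321
NF = 10 log₁₀(1.321) = 1.21 dB

1.21 dB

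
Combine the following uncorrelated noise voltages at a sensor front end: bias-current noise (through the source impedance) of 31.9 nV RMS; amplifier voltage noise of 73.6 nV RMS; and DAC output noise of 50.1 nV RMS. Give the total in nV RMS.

94.6 nV

Uncorrelated sources add in power (mean-square): V_tot = √(ΣV_i²)
V_tot = √[(3.19×10⁻⁸)² + (7.36×10⁻⁸)² + (5.01×10⁻⁸)²] = 9.46×10⁻⁸ V = 94.6 nV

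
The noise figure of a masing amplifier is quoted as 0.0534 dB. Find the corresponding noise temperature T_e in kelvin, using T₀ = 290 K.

3.59 K

F = 10^(0.0534/10) = 1.01237
T_e = (F − 1)·T₀ = (1.01237 − 1) × 290 = 3.59 K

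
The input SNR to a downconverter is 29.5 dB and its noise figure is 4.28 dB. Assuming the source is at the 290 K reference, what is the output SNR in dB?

25.22 dB

By definition F = SNR_in/SNR_out, so in dB: SNR_out = SNR_in − NF
SNR_out = 29.5 − 4.28 = 25.22 dB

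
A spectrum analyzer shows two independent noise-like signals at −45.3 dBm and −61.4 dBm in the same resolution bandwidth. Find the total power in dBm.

Convert to linear, add, convert back:
P₁ = 2.95×10⁻⁸ W, P₂ = 7.24×10⁻¹⁰ W
P_tot = 3.02×10⁻⁸ W → 10 log₁₀(P_tot / 10⁻³) = −45.2 dBm

−45.2 dBm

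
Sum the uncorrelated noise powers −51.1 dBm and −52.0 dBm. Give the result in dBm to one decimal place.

Convert to linear, add, convert back:
P₁ = 7.76×10⁻⁹ W, P₂ = 6.31×10⁻⁹ W
P_tot = 1.41×10⁻⁸ W → 10 log₁₀(P_tot / 10⁻³) = −48.5 dBm

−48.5 dBm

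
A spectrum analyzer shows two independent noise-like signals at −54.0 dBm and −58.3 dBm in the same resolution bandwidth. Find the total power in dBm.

Convert to linear, add, convert back:
P₁ = 3.98×10⁻⁹ W, P₂ = 1.48×10⁻⁹ W
P_tot = 5.46×10⁻⁹ W → 10 log₁₀(P_tot / 10⁻³) = −52.6 dBm

−52.6 dBm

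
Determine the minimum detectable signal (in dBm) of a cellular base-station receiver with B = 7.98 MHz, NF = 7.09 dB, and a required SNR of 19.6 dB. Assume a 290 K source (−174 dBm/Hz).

−78.3 dBm

Sensitivity = −174 + 10 log₁₀(B) + NF + SNR_min
= −174 + 69.02 + 7.09 + 19.6
= −78.29 dBm → −78.3 dBm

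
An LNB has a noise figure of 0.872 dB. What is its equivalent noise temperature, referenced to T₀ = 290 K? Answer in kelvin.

64.5 K

F = 10^(0.872/10) = 1.22236
T_e = (F − 1)·T₀ = (1.22236 − 1) × 290 = 64.5 K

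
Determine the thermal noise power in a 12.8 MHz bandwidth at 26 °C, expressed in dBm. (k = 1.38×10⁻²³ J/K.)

−102.8 dBm

T = 26 °C + 273.15 = 299.15 K
P_n = kTB = 1.38×10⁻²³ × 299.15 × 1.28×10⁷ = 5.28×10⁻¹⁴ W
In dBm: 10 log₁₀(5.28×10⁻¹⁴ / 10⁻³) = −102.8 dBm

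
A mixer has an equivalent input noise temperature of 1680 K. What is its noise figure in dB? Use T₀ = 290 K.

F = 1 + T_e/T₀ = 1 + 1680/290 = 6.7931
NF = 10 log₁₀(6.7931) = 8.32 dB

8.32 dB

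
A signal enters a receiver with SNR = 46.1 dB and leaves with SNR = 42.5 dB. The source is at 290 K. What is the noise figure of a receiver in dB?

3.6 dB

NF (dB) = SNR_in(dB) − SNR_out(dB) when the source is at T₀
NF = 46.1 − 42.5 = 3.6 dB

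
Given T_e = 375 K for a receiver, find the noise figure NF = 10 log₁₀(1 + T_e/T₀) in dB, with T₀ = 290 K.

3.60 dB

F = 1 + T_e/T₀ = 1 + 375/290 = 2.2931
NF = 10 log₁₀(2.2931) = 3.60 dB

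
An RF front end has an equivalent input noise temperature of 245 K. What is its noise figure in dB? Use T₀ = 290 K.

F = 1 + T_e/T₀ = 1 + 245/290 = 1.84483
NF = 10 log₁₀(1.84483) = 2.66 dB

2.66 dB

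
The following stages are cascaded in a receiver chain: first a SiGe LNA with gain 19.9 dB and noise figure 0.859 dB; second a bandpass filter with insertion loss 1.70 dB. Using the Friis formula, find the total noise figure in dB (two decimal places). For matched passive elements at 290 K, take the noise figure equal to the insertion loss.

Convert to linear (a loss of L dB is a gain of −L dB): F_i = 10^(NF_i/10), G_i = 10^(G_i,dB/10)
  Stage 1: F_1 = 10^(0.859/10) = 1.219, G_1 = 10^(19.9/10) = 97.72
  Stage 2: F_2 = 10^(1.70/10) = 1.479, G_2 = 10^(−1.70/10) = 0.6761
Friis cascade:
  F = 1.219 + (1.479 − 1)/97.72 = 1.224
NF = 10 log₁₀(1.224) = 0.88 dB

0.88 dB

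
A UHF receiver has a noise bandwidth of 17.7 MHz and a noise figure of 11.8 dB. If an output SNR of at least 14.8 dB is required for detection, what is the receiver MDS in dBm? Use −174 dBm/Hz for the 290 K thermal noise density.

Sensitivity = −174 + 10 log₁₀(B) + NF + SNR_min
= −174 + 72.48 + 11.8 + 14.8
= −74.92 dBm → −74.9 dBm

−74.9 dBm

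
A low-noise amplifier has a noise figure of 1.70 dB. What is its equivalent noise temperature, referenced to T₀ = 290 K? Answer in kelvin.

F = 10^(1.70/10) = 1.47911
T_e = (F − 1)·T₀ = (1.47911 − 1) × 290 = 139 K

139 K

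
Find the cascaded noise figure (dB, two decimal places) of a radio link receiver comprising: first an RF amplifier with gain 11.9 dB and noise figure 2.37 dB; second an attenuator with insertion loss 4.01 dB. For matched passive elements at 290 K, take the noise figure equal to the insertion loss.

2.61 dB

Convert to linear (a loss of L dB is a gain of −L dB): F_i = 10^(NF_i/10), G_i = 10^(G_i,dB/10)
  Stage 1: F_1 = 10^(2.37/10) = 1.726, G_1 = 10^(11.9/10) = 15.49
  Stage 2: F_2 = 10^(4.01/10) = 2.518, G_2 = 10^(−4.01/10) = 0.3972
Friis cascade:
  F = 1.726 + (2.518 − 1)/15.49 = 1.824
NF = 10 log₁₀(1.824) = 2.61 dB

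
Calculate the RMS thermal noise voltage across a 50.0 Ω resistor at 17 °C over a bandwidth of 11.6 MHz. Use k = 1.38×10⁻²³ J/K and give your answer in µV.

3.05 µV

T = 17 °C + 273.15 = 290.15 K
V_n = √(4kTRB)
4kTRB = 4 × 1.38×10⁻²³ × 290.15 × 5.00×10¹ × 1.16×10⁷ = 9.29×10⁻¹² V²
V_n = √(9.29×10⁻¹²) = 3.05×10⁻⁶ V = 3.05 µV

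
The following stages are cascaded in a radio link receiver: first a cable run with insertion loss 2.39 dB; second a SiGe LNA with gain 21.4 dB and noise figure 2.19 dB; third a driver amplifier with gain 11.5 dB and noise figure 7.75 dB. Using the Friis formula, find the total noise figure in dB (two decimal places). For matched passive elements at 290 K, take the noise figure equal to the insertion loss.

Convert to linear (a loss of L dB is a gain of −L dB): F_i = 10^(NF_i/10), G_i = 10^(G_i,dB/10)
  Stage 1: F_1 = 10^(2.39/10) = 1.734, G_1 = 10^(−2.39/10) = 0.5768
  Stage 2: F_2 = 10^(2.19/10) = 1.656, G_2 = 10^(21.4/10) = 138.0
  Stage 3: F_3 = 10^(7.75/10) = 5.957, G_3 = 10^(11.5/10) = 14.13
Friis cascade:
  F = 1.734 + (1.656 − 1)/0.5768 + (5.957 − 1)/79.62 = 2.933
NF = 10 log₁₀(2.933) = 4.67 dB

4.67 dB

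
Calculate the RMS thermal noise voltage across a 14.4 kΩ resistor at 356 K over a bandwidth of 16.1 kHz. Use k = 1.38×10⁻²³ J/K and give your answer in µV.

V_n = √(4kTRB)
4kTRB = 4 × 1.38×10⁻²³ × 356 × 1.44×10⁴ × 1.61×10⁴ = 4.56×10⁻¹² V²
V_n = √(4.56×10⁻¹²) = 2.13×10⁻⁶ V = 2.13 µV

2.13 µV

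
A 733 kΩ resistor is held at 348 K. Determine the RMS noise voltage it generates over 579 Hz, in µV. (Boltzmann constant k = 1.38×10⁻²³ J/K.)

V_n = √(4kTRB)
4kTRB = 4 × 1.38×10⁻²³ × 348 × 7.33×10⁵ × 5.79×10² = 8.15×10⁻¹² V²
V_n = √(8.15×10⁻¹²) = 2.86×10⁻⁶ V = 2.86 µV

2.86 µV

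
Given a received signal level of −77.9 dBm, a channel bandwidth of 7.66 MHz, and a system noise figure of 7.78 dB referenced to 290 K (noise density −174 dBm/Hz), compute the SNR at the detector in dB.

19.5 dB

Noise floor: N = −174 + 10 log₁₀(B) + NF
10 log₁₀(7.66×10⁶) = 68.84 dB
N = −174 + 68.84 + 7.78 = −97.38 dBm
SNR = P_sig − N = −77.9 − (−97.38) = 19.48 dB → 19.5 dB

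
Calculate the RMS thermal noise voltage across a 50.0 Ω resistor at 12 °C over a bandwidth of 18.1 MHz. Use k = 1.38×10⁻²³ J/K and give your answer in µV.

T = 12 °C + 273.15 = 285.15 K
V_n = √(4kTRB)
4kTRB = 4 × 1.38×10⁻²³ × 285.15 × 5.00×10¹ × 1.81×10⁷ = 1.42×10⁻¹¹ V²
V_n = √(1.42×10⁻¹¹) = 3.77×10⁻⁶ V = 3.77 µV

3.77 µV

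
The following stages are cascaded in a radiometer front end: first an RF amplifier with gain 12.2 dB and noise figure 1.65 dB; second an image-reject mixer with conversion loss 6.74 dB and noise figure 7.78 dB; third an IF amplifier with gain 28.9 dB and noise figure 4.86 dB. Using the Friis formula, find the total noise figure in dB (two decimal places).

Convert to linear (a loss of L dB is a gain of −L dB): F_i = 10^(NF_i/10), G_i = 10^(G_i,dB/10)
  Stage 1: F_1 = 10^(1.65/10) = 1.462, G_1 = 10^(12.2/10) = 16.60
  Stage 2: F_2 = 10^(7.78/10) = 5.998, G_2 = 10^(−6.74/10) = 0.2118
  Stage 3: F_3 = 10^(4.86/10) = 3.062, G_3 = 10^(28.9/10) = 776.2
Friis cascade:
  F = 1.462 + (5.998 − 1)/16.60 + (3.062 − 1)/3.516 = 2.350
NF = 10 log₁₀(2.350) = 3.71 dB

3.71 dB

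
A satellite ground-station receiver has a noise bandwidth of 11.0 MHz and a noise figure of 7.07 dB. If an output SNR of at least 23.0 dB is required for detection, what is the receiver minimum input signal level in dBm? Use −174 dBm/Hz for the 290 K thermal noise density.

−73.5 dBm

Sensitivity = −174 + 10 log₁₀(B) + NF + SNR_min
= −174 + 70.41 + 7.07 + 23.0
= −73.52 dBm → −73.5 dBm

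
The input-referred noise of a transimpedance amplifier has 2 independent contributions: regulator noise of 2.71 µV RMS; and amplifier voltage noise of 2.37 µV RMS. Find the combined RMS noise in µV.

3.60 µV

Uncorrelated sources add in power (mean-square): V_tot = √(ΣV_i²)
V_tot = √[(2.71×10⁻⁶)² + (2.37×10⁻⁶)²] = 3.60×10⁻⁶ V = 3.60 µV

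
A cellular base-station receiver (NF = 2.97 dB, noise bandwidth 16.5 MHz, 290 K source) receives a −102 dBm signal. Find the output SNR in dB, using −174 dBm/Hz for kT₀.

−3.1 dB

Noise floor: N = −174 + 10 log₁₀(B) + NF
10 log₁₀(1.65×10⁷) = 72.17 dB
N = −174 + 72.17 + 2.97 = −98.86 dBm
SNR = P_sig − N = −102 − (−98.86) = −3.14 dB → −3.1 dB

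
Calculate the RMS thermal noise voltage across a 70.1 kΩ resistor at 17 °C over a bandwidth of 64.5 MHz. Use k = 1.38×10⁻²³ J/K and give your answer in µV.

269 µV

T = 17 °C + 273.15 = 290.15 K
V_n = √(4kTRB)
4kTRB = 4 × 1.38×10⁻²³ × 290.15 × 7.01×10⁴ × 6.45×10⁷ = 7.24×10⁻⁸ V²
V_n = √(7.24×10⁻⁸) = 2.69×10⁻⁴ V = 269 µV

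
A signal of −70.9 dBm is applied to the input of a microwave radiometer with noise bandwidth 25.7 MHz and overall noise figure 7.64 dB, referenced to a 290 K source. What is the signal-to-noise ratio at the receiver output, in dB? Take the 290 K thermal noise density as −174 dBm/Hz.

21.4 dB

Noise floor: N = −174 + 10 log₁₀(B) + NF
10 log₁₀(2.57×10⁷) = 74.1 dB
N = −174 + 74.1 + 7.64 = −92.26 dBm
SNR = P_sig − N = −70.9 − (−92.26) = 21.36 dB → 21.4 dB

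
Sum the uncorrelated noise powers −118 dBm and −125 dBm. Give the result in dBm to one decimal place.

Convert to linear, add, convert back:
P₁ = 1.58×10⁻¹⁵ W, P₂ = 3.16×10⁻¹⁶ W
P_tot = 1.90×10⁻¹⁵ W → 10 log₁₀(P_tot / 10⁻³) = −117.2 dBm

−117.2 dBm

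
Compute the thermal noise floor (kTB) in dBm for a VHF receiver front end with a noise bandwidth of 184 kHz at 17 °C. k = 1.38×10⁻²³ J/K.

−121.3 dBm

T = 17 °C + 273.15 = 290.15 K
P_n = kTB = 1.38×10⁻²³ × 290.15 × 1.84×10⁵ = 7.37×10⁻¹⁶ W
In dBm: 10 log₁₀(7.37×10⁻¹⁶ / 10⁻³) = −121.3 dBm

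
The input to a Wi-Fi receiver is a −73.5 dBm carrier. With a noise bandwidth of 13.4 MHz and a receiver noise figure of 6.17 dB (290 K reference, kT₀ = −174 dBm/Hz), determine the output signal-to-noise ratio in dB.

Noise floor: N = −174 + 10 log₁₀(B) + NF
10 log₁₀(1.34×10⁷) = 71.27 dB
N = −174 + 71.27 + 6.17 = −96.56 dBm
SNR = P_sig − N = −73.5 − (−96.56) = 23.06 dB → 23.1 dB

23.1 dB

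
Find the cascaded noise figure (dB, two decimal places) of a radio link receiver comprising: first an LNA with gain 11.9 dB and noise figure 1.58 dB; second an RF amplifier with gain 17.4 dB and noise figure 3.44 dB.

Convert to linear (a loss of L dB is a gain of −L dB): F_i = 10^(NF_i/10), G_i = 10^(G_i,dB/10)
  Stage 1: F_1 = 10^(1.58/10) = 1.439, G_1 = 10^(11.9/10) = 15.49
  Stage 2: F_2 = 10^(3.44/10) = 2.208, G_2 = 10^(17.4/10) = 54.95
Friis cascade:
  F = 1.439 + (2.208 − 1)/15.49 = 1.517
NF = 10 log₁₀(1.517) = 1.81 dB

1.81 dB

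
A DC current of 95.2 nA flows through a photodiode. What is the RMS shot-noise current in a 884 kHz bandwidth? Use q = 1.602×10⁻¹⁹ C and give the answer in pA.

164 pA

I_n = √(2qI·B)
2qI·B = 2 × 1.602×10⁻¹⁹ × 9.52×10⁻⁸ × 8.84×10⁵ = 2.70×10⁻²⁰ A²
I_n = √(2.70×10⁻²⁰) = 1.64×10⁻¹⁰ A = 164 pA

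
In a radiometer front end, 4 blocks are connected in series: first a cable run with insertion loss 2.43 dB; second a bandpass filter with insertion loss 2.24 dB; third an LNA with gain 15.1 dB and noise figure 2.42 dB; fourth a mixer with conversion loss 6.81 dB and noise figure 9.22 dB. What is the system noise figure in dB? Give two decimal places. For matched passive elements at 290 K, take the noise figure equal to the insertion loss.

7.62 dB

Convert to linear (a loss of L dB is a gain of −L dB): F_i = 10^(NF_i/10), G_i = 10^(G_i,dB/10)
  Stage 1: F_1 = 10^(2.43/10) = 1.750, G_1 = 10^(−2.43/10) = 0.5715
  Stage 2: F_2 = 10^(2.24/10) = 1.675, G_2 = 10^(−2.24/10) = 0.5970
  Stage 3: F_3 = 10^(2.42/10) = 1.746, G_3 = 10^(15.1/10) = 32.36
  Stage 4: F_4 = 10^(9.22/10) = 8.356, G_4 = 10^(−6.81/10) = 0.2084
Friis cascade:
  F = 1.750 + (1.675 − 1)/0.5715 + (1.746 − 1)/0.3412 + (8.356 − 1)/11.04 = 5.783
NF = 10 log₁₀(5.783) = 7.62 dB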